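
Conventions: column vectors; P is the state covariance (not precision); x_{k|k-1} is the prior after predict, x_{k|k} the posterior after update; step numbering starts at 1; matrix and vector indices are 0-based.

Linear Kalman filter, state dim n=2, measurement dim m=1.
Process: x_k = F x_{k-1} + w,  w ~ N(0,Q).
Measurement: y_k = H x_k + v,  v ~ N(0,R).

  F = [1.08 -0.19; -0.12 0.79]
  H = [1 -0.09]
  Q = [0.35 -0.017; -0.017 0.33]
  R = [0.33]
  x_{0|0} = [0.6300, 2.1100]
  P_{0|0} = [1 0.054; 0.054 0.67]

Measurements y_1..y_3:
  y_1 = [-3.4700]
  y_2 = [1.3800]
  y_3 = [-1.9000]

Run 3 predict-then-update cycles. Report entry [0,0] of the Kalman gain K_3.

K[0,0] = 0.6487

step 1: x^-=[0.2795, 1.5913]  P^-=[1.5184 -0.1999; -0.1999 0.7523]  S=[1.8905]  K=[0.8127; -0.1415]  nu=[-3.6063]  x^+=[-2.6513, 2.1017]  P^+=[0.2698 0.0176; 0.0176 0.7144]
step 2: x^-=[-3.2628, 1.9785]  P^-=[0.6832 -0.1438; -0.1438 0.7764]  S=[1.0454]  K=[0.6659; -0.2044]  nu=[4.8208]  x^+=[-0.0524, 0.9932]  P^+=[0.2196 -0.0015; -0.0015 0.7328]
step 3: x^-=[-0.2453, 0.7909]  P^-=[0.6332 -0.1568; -0.1568 0.7908]  S=[0.9979]  K=[0.6487; -0.2284]  nu=[-1.5835]  x^+=[-1.2726, 1.1526]  P^+=[0.2133 -0.0089; -0.0089 0.7387]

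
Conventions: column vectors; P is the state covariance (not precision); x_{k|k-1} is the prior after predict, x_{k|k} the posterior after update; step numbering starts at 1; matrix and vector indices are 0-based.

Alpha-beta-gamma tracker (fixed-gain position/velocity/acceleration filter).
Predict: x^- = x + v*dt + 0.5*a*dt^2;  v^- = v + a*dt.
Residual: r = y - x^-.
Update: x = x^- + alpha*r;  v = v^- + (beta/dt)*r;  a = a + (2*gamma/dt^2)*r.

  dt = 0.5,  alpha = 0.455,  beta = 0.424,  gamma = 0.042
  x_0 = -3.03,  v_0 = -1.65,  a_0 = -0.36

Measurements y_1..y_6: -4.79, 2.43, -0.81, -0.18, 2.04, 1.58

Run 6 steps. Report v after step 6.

v_post = 1.3448

step 1: x_pred=-3.9000  r=-0.8900  x^+=-4.3049  v^+=-2.5847  a^+=-0.6590
step 2: x_pred=-5.6797  r=8.1097  x^+=-1.9898  v^+=3.9628  a^+=2.0658
step 3: x_pred=0.2498  r=-1.0598  x^+=-0.2324  v^+=4.0969  a^+=1.7097
step 4: x_pred=2.0298  r=-2.2098  x^+=1.0243  v^+=3.0779  a^+=0.9672
step 5: x_pred=2.6842  r=-0.6442  x^+=2.3911  v^+=3.0152  a^+=0.7508
step 6: x_pred=3.9925  r=-2.4125  x^+=2.8948  v^+=1.3448  a^+=-0.0598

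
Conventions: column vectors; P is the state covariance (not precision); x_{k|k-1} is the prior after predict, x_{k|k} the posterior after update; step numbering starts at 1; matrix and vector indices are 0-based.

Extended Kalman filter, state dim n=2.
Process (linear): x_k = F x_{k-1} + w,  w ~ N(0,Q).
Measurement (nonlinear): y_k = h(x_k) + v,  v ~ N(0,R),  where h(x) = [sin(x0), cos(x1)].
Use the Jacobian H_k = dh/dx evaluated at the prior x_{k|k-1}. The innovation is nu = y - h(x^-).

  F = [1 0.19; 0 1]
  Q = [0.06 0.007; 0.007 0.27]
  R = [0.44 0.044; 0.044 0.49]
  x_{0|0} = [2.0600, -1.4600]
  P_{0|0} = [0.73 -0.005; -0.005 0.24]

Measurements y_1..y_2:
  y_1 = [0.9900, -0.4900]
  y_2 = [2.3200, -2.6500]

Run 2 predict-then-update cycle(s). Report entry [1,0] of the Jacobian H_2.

step 1: x^-=[1.7826, -1.4600]  P^-=[0.7968 0.0476; 0.0476 0.5100]  H_jac=[-0.2102 0.0000; 0.0000 0.9939]  S=[0.4752 0.0341; 0.0341 0.9938]  K=[-0.3568 0.0598; -0.0578 0.5120]  nu=[0.0123, -0.6006]  x^+=[1.7423, -1.7682]  P^+=[0.7342 0.0137; 0.0137 0.2499]
step 2: x^-=[1.4063, -1.7682]  P^-=[0.8084 0.0682; 0.0682 0.5199]  H_jac=[0.1638 0.0000; 0.0000 0.9806]  S=[0.4617 0.0549; 0.0549 0.9899]  K=[0.2806 0.0520; -0.0374 0.5171]  nu=[1.3335, -2.4539]  x^+=[1.6529, -3.0869]  P^+=[0.7678 0.0386; 0.0386 0.2567]

H_jac[1,0] = 0.0000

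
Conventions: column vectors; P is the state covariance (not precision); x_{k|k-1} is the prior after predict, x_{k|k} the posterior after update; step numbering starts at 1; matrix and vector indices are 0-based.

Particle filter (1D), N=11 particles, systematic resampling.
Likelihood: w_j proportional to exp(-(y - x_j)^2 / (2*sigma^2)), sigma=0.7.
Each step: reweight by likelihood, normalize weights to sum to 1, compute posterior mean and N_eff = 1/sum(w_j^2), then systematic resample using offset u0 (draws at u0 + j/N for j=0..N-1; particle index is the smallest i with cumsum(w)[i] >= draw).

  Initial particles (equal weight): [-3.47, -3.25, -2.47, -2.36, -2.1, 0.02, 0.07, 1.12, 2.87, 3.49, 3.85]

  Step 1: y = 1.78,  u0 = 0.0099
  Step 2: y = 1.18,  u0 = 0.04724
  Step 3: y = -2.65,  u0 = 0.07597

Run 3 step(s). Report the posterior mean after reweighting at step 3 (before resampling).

post_mean = 1.1200

step 1: w=[0.0000, 0.0000, 0.0000, 0.0000, 0.0000, 0.0387, 0.0462, 0.5856, 0.2717, 0.0462, 0.0115]  mean=1.6454  Neff=2.3660  idx=[5, 7, 7, 7, 7, 7, 7, 7, 8, 8, 8]
step 2: w=[0.0343, 0.1348, 0.1348, 0.1348, 0.1348, 0.1348, 0.1348, 0.1348, 0.0073, 0.0073, 0.0073]  mean=1.1208  Neff=7.7783  idx=[1, 1, 2, 3, 3, 4, 5, 5, 6, 7, 7]
step 3: w=[0.0909, 0.0909, 0.0909, 0.0909, 0.0909, 0.0909, 0.0909, 0.0909, 0.0909, 0.0909, 0.0909]  mean=1.1200  Neff=11.0000  idx=[0, 1, 2, 3, 4, 5, 6, 7, 8, 9, 10]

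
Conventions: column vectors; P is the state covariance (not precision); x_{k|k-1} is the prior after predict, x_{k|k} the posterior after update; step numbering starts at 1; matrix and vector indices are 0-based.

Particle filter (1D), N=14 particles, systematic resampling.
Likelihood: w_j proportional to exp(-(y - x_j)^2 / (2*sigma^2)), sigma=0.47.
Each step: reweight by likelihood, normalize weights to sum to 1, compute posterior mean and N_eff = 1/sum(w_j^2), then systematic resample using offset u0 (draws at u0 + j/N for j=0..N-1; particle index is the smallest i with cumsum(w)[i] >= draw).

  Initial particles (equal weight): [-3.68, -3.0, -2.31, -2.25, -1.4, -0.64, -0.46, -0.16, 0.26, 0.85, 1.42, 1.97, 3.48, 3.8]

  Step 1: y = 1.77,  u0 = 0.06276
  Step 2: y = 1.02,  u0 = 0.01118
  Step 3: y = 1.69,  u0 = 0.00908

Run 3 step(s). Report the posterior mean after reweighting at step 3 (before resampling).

post_mean = 1.4780

step 1: w=[0.0000, 0.0000, 0.0000, 0.0000, 0.0000, 0.0000, 0.0000, 0.0001, 0.0031, 0.0806, 0.4151, 0.5003, 0.0007, 0.0000]  mean=1.6470  Neff=2.3307  idx=[9, 10, 10, 10, 10, 10, 10, 11, 11, 11, 11, 11, 11, 11]
step 2: w=[0.1556, 0.1156, 0.1156, 0.1156, 0.1156, 0.1156, 0.1156, 0.0215, 0.0215, 0.0215, 0.0215, 0.0215, 0.0215, 0.0215]  mean=1.4142  Neff=9.2895  idx=[0, 0, 0, 1, 2, 2, 3, 4, 4, 5, 5, 6, 7, 11]
step 3: w=[0.0204, 0.0204, 0.0204, 0.0855, 0.0855, 0.0855, 0.0855, 0.0855, 0.0855, 0.0855, 0.0855, 0.0855, 0.0845, 0.0845]  mean=1.4780  Neff=12.2906  idx=[0, 3, 4, 4, 5, 6, 7, 8, 9, 9, 10, 11, 12, 13]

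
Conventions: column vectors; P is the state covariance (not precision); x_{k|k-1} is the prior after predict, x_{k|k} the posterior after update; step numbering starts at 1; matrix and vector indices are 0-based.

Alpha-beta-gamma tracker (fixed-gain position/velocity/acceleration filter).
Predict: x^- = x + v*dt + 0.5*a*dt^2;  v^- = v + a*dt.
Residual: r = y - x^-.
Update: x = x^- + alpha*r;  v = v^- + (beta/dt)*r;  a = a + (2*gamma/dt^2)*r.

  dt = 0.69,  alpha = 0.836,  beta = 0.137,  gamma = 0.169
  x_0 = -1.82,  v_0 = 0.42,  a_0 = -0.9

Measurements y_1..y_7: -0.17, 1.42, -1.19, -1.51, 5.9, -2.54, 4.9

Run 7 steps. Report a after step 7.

step 1: x_pred=-1.7444  r=1.5744  x^+=-0.4282  v^+=0.1116  a^+=0.2178
step 2: x_pred=-0.2994  r=1.7194  x^+=1.1380  v^+=0.6032  a^+=1.4384
step 3: x_pred=1.8967  r=-3.0867  x^+=-0.6838  v^+=0.9829  a^+=-0.7529
step 4: x_pred=-0.1848  r=-1.3252  x^+=-1.2927  v^+=0.2002  a^+=-1.6937
step 5: x_pred=-1.5577  r=7.4577  x^+=4.6769  v^+=0.5123  a^+=3.6008
step 6: x_pred=5.8876  r=-8.4276  x^+=-1.1579  v^+=1.3235  a^+=-2.3823
step 7: x_pred=-0.8117  r=5.7117  x^+=3.9633  v^+=0.8138  a^+=1.6727

a_post = 1.6727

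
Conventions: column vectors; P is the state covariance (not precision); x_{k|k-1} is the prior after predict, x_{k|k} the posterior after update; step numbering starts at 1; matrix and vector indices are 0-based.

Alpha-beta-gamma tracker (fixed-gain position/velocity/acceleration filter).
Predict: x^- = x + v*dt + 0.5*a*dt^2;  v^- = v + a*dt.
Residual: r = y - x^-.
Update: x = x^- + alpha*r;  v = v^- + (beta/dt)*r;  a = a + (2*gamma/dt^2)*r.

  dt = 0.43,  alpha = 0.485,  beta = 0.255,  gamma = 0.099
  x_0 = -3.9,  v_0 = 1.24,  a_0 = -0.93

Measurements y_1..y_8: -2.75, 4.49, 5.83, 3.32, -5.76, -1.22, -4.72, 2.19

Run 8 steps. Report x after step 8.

step 1: x_pred=-3.4528  r=0.7028  x^+=-3.1119  v^+=1.2569  a^+=-0.1774
step 2: x_pred=-2.5879  r=7.0779  x^+=0.8449  v^+=5.3779  a^+=7.4019
step 3: x_pred=3.8417  r=1.9883  x^+=4.8060  v^+=9.7398  a^+=9.5311
step 4: x_pred=9.8753  r=-6.5553  x^+=6.6960  v^+=9.9508  a^+=2.5113
step 5: x_pred=11.2070  r=-16.9670  x^+=2.9780  v^+=0.9688  a^+=-15.6577
step 6: x_pred=1.9470  r=-3.1670  x^+=0.4110  v^+=-7.6421  a^+=-19.0492
step 7: x_pred=-4.6362  r=-0.0838  x^+=-4.6768  v^+=-15.8830  a^+=-19.1389
step 8: x_pred=-13.2759  r=15.4659  x^+=-5.7749  v^+=-14.9411  a^+=-2.5772

x_post = -5.7749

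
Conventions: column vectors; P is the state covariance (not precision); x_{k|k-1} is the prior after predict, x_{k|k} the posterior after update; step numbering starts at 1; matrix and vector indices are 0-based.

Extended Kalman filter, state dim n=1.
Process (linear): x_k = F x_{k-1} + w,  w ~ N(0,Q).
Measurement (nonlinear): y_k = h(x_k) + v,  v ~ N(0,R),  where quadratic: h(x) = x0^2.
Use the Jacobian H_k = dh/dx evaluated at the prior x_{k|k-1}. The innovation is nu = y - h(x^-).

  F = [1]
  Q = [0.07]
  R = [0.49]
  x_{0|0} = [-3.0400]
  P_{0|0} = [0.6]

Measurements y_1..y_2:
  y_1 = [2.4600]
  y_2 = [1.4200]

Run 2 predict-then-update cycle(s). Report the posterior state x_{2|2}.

x_post = [-1.5085]

step 1: x^-=[-3.0400]  P^-=[0.6700]  H_jac=[-6.0800]  S=[25.2575]  K=[-0.1613]  nu=[-6.7816]  x^+=[-1.9462]  P^+=[0.0130]
step 2: x^-=[-1.9462]  P^-=[0.0830]  H_jac=[-3.8925]  S=[1.7475]  K=[-0.1849]  nu=[-2.3679]  x^+=[-1.5085]  P^+=[0.0233]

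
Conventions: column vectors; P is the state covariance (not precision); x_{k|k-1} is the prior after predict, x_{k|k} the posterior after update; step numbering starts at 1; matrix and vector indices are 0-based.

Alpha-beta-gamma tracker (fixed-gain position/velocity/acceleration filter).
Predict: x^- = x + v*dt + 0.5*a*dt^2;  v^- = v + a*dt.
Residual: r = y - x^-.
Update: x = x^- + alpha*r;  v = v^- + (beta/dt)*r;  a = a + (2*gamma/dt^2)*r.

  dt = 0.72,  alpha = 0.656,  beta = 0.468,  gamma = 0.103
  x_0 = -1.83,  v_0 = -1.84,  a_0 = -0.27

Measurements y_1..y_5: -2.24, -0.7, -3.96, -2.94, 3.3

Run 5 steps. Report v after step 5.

step 1: x_pred=-3.2248  r=0.9848  x^+=-2.5788  v^+=-1.3943  a^+=0.1213
step 2: x_pred=-3.5512  r=2.8512  x^+=-1.6808  v^+=0.5464  a^+=1.2543
step 3: x_pred=-0.9623  r=-2.9977  x^+=-2.9288  v^+=-0.4990  a^+=0.0631
step 4: x_pred=-3.2717  r=0.3317  x^+=-3.0541  v^+=-0.2379  a^+=0.1949
step 5: x_pred=-3.1749  r=6.4749  x^+=1.0726  v^+=4.1111  a^+=2.7679

v_post = 4.1111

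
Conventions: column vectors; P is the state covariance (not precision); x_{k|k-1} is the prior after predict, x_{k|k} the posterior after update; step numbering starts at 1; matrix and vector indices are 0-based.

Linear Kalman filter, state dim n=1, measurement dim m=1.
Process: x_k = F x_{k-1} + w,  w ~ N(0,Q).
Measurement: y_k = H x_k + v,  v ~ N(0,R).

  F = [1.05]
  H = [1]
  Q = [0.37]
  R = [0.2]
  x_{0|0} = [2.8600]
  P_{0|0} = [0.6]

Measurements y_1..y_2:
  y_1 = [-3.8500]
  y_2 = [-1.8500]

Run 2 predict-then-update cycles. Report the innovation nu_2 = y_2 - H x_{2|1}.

step 1: x^-=[3.0030]  P^-=[1.0315]  S=[1.2315]  K=[0.8376]  nu=[-6.8530]  x^+=[-2.7370]  P^+=[0.1675]
step 2: x^-=[-2.8739]  P^-=[0.5547]  S=[0.7547]  K=[0.7350]  nu=[1.0239]  x^+=[-2.1213]  P^+=[0.1470]

innov = [1.0239]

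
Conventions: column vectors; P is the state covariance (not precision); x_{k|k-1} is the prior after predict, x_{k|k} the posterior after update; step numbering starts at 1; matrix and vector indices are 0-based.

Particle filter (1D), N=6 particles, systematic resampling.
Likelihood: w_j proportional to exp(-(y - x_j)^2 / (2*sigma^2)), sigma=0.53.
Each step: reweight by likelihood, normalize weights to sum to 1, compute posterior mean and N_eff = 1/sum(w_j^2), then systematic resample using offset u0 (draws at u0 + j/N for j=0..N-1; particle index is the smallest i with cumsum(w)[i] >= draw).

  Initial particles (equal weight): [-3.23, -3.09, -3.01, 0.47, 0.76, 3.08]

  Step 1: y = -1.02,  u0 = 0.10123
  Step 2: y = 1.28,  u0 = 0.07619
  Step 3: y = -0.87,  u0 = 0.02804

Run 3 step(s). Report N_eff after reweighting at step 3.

step 1: w=[0.0069, 0.0200, 0.0357, 0.7911, 0.1463, 0.0000]  mean=0.2912  Neff=1.5411  idx=[3, 3, 3, 3, 3, 4]
step 2: w=[0.1431, 0.1431, 0.1431, 0.1431, 0.1431, 0.2844]  mean=0.5525  Neff=5.4558  idx=[0, 1, 2, 4, 5, 5]
step 3: w=[0.2256, 0.2256, 0.2256, 0.2256, 0.0487, 0.0487]  mean=0.4983  Neff=4.7983  idx=[0, 0, 1, 2, 3, 3]

N_eff = 4.7983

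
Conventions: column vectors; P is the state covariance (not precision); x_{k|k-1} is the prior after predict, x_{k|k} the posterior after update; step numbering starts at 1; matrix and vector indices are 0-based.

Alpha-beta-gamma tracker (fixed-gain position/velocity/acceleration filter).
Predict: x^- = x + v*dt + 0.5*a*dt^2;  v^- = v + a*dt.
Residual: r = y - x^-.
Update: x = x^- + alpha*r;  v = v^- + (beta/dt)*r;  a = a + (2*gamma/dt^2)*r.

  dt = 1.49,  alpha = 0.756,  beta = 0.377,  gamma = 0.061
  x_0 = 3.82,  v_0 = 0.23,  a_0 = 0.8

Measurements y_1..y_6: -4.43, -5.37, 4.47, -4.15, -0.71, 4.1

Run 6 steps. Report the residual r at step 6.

step 1: x_pred=5.0507  r=-9.4807  x^+=-2.1167  v^+=-0.9768  a^+=0.2790
step 2: x_pred=-3.2624  r=-2.1076  x^+=-4.8558  v^+=-1.0943  a^+=0.1632
step 3: x_pred=-6.3052  r=10.7752  x^+=1.8409  v^+=1.8751  a^+=0.7553
step 4: x_pred=5.4733  r=-9.6233  x^+=-1.8019  v^+=0.5657  a^+=0.2265
step 5: x_pred=-0.7076  r=-0.0024  x^+=-0.7094  v^+=0.9026  a^+=0.2264
step 6: x_pred=0.8867  r=3.2133  x^+=3.3160  v^+=2.0529  a^+=0.4029

resid = 3.2133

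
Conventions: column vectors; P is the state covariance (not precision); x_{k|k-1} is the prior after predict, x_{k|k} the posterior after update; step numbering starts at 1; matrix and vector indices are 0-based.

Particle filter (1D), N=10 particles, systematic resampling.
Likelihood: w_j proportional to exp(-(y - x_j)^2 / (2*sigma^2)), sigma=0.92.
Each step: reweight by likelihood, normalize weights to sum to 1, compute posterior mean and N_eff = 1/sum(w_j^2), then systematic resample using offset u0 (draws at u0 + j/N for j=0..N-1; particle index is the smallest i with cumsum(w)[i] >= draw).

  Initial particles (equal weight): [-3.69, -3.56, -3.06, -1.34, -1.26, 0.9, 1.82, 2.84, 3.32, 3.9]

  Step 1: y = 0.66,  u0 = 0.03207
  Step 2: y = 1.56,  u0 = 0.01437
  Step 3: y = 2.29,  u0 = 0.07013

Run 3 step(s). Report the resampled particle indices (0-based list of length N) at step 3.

resampled_idx = [1, 2, 4, 5, 7, 7, 8, 8, 9, 9]

step 1: w=[0.0000, 0.0000, 0.0002, 0.0553, 0.0665, 0.5673, 0.2651, 0.0354, 0.0090, 0.0012]  mean=0.9697  Neff=2.4939  idx=[3, 5, 5, 5, 5, 5, 5, 6, 6, 6]
step 2: w=[0.0009, 0.1027, 0.1027, 0.1027, 0.1027, 0.1027, 0.1027, 0.1276, 0.1276, 0.1276]  mean=1.2502  Neff=8.9166  idx=[1, 2, 3, 4, 5, 5, 6, 7, 8, 9]
step 3: w=[0.0656, 0.0656, 0.0656, 0.0656, 0.0656, 0.0656, 0.0656, 0.1803, 0.1803, 0.1803]  mean=1.3975  Neff=7.8362  idx=[1, 2, 4, 5, 7, 7, 8, 8, 9, 9]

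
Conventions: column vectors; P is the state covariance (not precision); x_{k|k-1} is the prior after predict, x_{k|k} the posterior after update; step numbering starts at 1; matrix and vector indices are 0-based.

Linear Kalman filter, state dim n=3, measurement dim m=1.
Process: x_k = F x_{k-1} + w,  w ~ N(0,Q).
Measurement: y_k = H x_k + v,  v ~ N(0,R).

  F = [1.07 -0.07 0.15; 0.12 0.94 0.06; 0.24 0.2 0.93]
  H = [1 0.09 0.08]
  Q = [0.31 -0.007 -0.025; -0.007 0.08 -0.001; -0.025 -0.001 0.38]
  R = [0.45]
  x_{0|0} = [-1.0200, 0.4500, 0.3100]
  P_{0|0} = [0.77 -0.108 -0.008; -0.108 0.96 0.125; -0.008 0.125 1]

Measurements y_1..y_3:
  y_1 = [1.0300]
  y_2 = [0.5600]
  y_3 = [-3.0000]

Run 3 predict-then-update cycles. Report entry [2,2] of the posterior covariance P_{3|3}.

P_post[2,2] = 1.7917

step 1: x^-=[-1.0764, 0.3192, 0.1335]  P^-=[1.2298 -0.0536 0.2649; -0.0536 0.9326 0.3403; 0.2649 0.3403 1.3602]  S=[1.7337]  K=[0.7188; 0.0332; 0.2332]  nu=[2.0670]  x^+=[0.4093, 0.3878, 0.6155]  P^+=[0.3341 -0.0950 -0.0257; -0.0950 0.9307 0.3268; -0.0257 0.3268 1.2659]
step 2: x^-=[0.5032, 0.4506, 0.7483]  P^-=[0.7246 -0.0661 0.1676; -0.0661 0.9268 0.5169; 0.1676 0.5169 1.6323]  S=[1.2149]  K=[0.6026; 0.0483; 0.2837]  nu=[-0.0436]  x^+=[0.4769, 0.4485, 0.7359]  P^+=[0.2835 -0.1014 -0.0401; -0.1014 0.9239 0.5003; -0.0401 0.5003 1.5345]
step 3: x^-=[0.5893, 0.5230, 0.8885]  P^-=[0.6654 -0.0536 0.1700; -0.0536 0.9390 0.6795; 0.1700 0.6795 1.9190]  S=[1.1627]  K=[0.5799; 0.0733; 0.3309]  nu=[-3.7074]  x^+=[-1.5606, 0.2512, -0.3381]  P^+=[0.2745 -0.1030 -0.0531; -0.1030 0.9327 0.6513; -0.0531 0.6513 1.7917]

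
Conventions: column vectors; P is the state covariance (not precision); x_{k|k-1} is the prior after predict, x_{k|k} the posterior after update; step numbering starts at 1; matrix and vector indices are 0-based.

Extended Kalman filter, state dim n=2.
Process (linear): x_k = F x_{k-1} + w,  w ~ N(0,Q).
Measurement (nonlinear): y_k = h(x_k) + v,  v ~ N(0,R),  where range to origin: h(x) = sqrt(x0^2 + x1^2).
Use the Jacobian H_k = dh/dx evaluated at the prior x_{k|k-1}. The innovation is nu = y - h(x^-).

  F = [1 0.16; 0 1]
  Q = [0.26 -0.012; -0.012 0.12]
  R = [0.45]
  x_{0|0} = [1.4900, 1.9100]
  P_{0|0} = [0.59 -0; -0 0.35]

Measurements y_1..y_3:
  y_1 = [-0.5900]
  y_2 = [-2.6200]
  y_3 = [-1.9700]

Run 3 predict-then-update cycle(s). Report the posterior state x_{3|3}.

x_post = [0.0532, 0.3870]

step 1: x^-=[1.7956, 1.9100]  P^-=[0.8590 0.0440; 0.0440 0.4700]  H_jac=[0.6850 0.7286]  S=[1.1464]  K=[0.5412; 0.3250]  nu=[-3.2115]  x^+=[0.0576, 0.8663]  P^+=[0.5232 -0.1576; -0.1576 0.3489]
step 2: x^-=[0.1962, 0.8663]  P^-=[0.7417 -0.1138; -0.1138 0.4689]  H_jac=[0.2209 0.9753]  S=[0.8832]  K=[0.0599; 0.4894]  nu=[-3.5082]  x^+=[-0.0138, -0.8505]  P^+=[0.7385 -0.1397; -0.1397 0.2574]
step 3: x^-=[-0.1498, -0.8505]  P^-=[0.9604 -0.1105; -0.1105 0.3774]  H_jac=[-0.1735 -0.9848]  S=[0.8072]  K=[-0.0716; -0.4367]  nu=[-2.8336]  x^+=[0.0532, 0.3870]  P^+=[0.9563 -0.1357; -0.1357 0.2235]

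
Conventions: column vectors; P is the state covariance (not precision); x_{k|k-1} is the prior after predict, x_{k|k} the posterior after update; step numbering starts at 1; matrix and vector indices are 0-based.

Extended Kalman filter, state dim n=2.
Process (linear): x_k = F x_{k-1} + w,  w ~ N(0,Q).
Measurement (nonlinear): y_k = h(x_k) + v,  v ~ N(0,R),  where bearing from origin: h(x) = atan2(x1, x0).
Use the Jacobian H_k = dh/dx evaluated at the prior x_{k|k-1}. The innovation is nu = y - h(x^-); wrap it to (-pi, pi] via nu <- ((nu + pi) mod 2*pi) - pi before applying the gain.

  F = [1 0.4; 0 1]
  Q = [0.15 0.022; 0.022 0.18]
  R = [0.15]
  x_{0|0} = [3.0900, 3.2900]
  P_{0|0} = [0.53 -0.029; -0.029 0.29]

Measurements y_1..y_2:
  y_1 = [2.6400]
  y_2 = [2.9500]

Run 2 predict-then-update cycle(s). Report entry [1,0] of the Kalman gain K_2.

step 1: x^-=[4.4060, 3.2900]  P^-=[0.7032 0.1090; 0.1090 0.4700]  H_jac=[-0.1088 0.1457]  S=[0.1648]  K=[-0.3678; 0.3435]  nu=[1.9986]  x^+=[3.6709, 3.9765]  P^+=[0.6809 0.1298; 0.1298 0.4505]
step 2: x^-=[5.2615, 3.9765]  P^-=[1.0068 0.3320; 0.3320 0.6305]  H_jac=[-0.0914 0.1210]  S=[0.1603]  K=[-0.3237; 0.2865]  nu=[2.3028]  x^+=[4.5162, 4.6362]  P^+=[0.9901 0.3469; 0.3469 0.6174]

K[1,0] = 0.2865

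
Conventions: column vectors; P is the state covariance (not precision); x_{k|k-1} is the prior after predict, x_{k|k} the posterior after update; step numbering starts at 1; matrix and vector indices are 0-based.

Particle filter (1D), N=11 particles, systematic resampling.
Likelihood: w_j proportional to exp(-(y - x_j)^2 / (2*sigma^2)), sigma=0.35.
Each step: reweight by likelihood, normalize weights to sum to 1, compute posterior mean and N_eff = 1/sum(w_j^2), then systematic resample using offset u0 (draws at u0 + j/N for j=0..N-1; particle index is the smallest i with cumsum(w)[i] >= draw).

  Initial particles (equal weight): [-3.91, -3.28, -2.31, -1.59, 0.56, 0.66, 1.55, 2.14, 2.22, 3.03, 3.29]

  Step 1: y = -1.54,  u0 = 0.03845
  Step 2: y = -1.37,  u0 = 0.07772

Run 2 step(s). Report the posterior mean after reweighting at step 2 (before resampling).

post_mean = -1.5924

step 1: w=[0.0000, 0.0000, 0.0824, 0.9176, 0.0000, 0.0000, 0.0000, 0.0000, 0.0000, 0.0000, 0.0000]  mean=-1.6494  Neff=1.1782  idx=[2, 3, 3, 3, 3, 3, 3, 3, 3, 3, 3]
step 2: w=[0.0033, 0.0997, 0.0997, 0.0997, 0.0997, 0.0997, 0.0997, 0.0997, 0.0997, 0.0997, 0.0997]  mean=-1.5924  Neff=10.0652  idx=[1, 2, 3, 4, 5, 6, 7, 8, 9, 9, 10]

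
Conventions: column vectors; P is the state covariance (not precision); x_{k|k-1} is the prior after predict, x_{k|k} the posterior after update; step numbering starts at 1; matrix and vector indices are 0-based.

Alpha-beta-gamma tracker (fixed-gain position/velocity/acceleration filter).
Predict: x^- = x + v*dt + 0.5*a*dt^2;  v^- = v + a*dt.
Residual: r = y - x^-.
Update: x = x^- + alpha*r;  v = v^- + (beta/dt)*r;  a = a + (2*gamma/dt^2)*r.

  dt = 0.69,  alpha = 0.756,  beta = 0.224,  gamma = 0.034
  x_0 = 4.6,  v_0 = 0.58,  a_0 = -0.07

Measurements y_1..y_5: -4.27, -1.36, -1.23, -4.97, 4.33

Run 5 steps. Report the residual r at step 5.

step 1: x_pred=4.9835  r=-9.2535  x^+=-2.0121  v^+=-2.4723  a^+=-1.3917
step 2: x_pred=-4.0493  r=2.6893  x^+=-2.0162  v^+=-2.5595  a^+=-1.0075
step 3: x_pred=-4.0221  r=2.7921  x^+=-1.9113  v^+=-2.3483  a^+=-0.6088
step 4: x_pred=-3.6765  r=-1.2935  x^+=-4.6544  v^+=-3.1883  a^+=-0.7935
step 5: x_pred=-7.0432  r=11.3732  x^+=1.5549  v^+=-0.0436  a^+=0.8309

resid = 11.3732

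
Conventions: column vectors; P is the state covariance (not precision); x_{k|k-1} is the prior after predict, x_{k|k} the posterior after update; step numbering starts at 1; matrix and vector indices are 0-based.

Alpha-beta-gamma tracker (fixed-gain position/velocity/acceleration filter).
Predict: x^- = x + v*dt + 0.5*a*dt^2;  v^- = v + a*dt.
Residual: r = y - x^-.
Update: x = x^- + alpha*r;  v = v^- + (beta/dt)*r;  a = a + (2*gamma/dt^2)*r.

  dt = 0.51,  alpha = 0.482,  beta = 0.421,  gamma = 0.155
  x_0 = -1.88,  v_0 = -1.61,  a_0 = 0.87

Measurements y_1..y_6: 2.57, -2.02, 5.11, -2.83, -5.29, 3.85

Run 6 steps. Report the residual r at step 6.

resid = 11.9089

step 1: x_pred=-2.5880  r=5.1580  x^+=-0.1018  v^+=3.0915  a^+=7.0175
step 2: x_pred=2.3875  r=-4.4075  x^+=0.2631  v^+=3.0321  a^+=1.7644
step 3: x_pred=2.0389  r=3.0711  x^+=3.5192  v^+=6.4671  a^+=5.4247
step 4: x_pred=7.5229  r=-10.3529  x^+=2.5328  v^+=0.6875  a^+=-6.9144
step 5: x_pred=1.9842  r=-7.2742  x^+=-1.5220  v^+=-8.8436  a^+=-15.5842
step 6: x_pred=-8.0589  r=11.9089  x^+=-2.3188  v^+=-6.9609  a^+=-1.3905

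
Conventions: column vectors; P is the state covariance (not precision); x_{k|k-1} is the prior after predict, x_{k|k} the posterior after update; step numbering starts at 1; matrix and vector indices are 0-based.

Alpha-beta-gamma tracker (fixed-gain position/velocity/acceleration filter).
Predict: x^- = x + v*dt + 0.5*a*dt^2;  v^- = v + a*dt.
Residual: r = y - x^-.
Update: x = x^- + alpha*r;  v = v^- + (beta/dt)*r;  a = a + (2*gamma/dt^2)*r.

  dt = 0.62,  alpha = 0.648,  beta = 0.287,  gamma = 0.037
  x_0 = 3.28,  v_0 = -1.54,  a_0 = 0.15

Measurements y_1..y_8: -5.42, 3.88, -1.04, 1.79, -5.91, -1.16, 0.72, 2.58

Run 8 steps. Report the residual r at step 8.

step 1: x_pred=2.3540  r=-7.7740  x^+=-2.6835  v^+=-5.0456  a^+=-1.3466
step 2: x_pred=-6.0706  r=9.9506  x^+=0.3774  v^+=-1.2743  a^+=0.5690
step 3: x_pred=-0.3033  r=-0.7367  x^+=-0.7807  v^+=-1.2625  a^+=0.4272
step 4: x_pred=-1.4814  r=3.2714  x^+=0.6385  v^+=0.5167  a^+=1.0570
step 5: x_pred=1.1620  r=-7.0720  x^+=-3.4207  v^+=-2.1017  a^+=-0.3044
step 6: x_pred=-4.7822  r=3.6222  x^+=-2.4350  v^+=-0.6137  a^+=0.3929
step 7: x_pred=-2.7400  r=3.4600  x^+=-0.4979  v^+=1.2315  a^+=1.0589
step 8: x_pred=0.4692  r=2.1108  x^+=1.8370  v^+=2.8652  a^+=1.4653

resid = 2.1108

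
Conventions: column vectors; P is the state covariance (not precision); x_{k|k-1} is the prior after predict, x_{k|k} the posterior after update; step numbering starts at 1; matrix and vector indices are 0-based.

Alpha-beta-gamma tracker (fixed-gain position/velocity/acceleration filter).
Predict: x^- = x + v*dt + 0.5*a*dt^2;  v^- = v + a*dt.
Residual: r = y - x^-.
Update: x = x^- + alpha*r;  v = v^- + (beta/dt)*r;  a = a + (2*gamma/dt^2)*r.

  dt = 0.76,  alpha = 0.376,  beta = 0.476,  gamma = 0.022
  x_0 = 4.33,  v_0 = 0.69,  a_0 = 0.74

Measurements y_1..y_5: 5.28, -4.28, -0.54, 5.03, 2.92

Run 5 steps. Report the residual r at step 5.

step 1: x_pred=5.0681  r=0.2119  x^+=5.1478  v^+=1.3851  a^+=0.7561
step 2: x_pred=6.4188  r=-10.6988  x^+=2.3961  v^+=-4.7411  a^+=-0.0589
step 3: x_pred=-1.2241  r=0.6841  x^+=-0.9669  v^+=-4.3573  a^+=-0.0068
step 4: x_pred=-4.2804  r=9.3104  x^+=-0.7797  v^+=1.4688  a^+=0.7025
step 5: x_pred=0.5395  r=2.3805  x^+=1.4345  v^+=3.4937  a^+=0.8838

resid = 2.3805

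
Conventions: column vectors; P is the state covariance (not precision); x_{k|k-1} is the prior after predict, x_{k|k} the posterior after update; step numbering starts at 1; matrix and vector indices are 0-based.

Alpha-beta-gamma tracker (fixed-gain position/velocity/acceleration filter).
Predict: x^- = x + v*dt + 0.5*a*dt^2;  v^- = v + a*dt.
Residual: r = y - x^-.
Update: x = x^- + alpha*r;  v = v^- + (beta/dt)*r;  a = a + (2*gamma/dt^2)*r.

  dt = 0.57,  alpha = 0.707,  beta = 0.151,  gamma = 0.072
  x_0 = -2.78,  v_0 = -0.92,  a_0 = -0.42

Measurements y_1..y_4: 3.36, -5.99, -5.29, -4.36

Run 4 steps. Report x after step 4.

x_post = -4.7641

step 1: x_pred=-3.3726  r=6.7326  x^+=1.3873  v^+=0.6242  a^+=2.5640
step 2: x_pred=2.1596  r=-8.1496  x^+=-3.6022  v^+=-0.0733  a^+=-1.0480
step 3: x_pred=-3.8142  r=-1.4758  x^+=-4.8576  v^+=-1.0616  a^+=-1.7021
step 4: x_pred=-5.7392  r=1.3792  x^+=-4.7641  v^+=-1.6665  a^+=-1.0908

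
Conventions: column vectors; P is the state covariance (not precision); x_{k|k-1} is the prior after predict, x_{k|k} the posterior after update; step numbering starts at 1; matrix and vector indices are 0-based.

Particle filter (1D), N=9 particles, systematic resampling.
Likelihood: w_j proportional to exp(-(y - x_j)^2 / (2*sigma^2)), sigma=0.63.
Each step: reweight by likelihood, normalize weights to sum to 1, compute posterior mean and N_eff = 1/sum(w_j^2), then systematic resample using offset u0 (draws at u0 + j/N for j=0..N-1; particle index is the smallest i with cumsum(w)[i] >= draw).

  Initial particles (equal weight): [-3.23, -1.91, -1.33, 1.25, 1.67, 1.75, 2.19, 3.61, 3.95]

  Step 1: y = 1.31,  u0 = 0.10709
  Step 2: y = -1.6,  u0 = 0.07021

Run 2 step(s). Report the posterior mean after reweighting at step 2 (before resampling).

step 1: w=[0.0000, 0.0000, 0.0001, 0.3311, 0.2825, 0.2606, 0.1254, 0.0004, 0.0001]  mean=1.6178  Neff=3.6629  idx=[3, 3, 3, 4, 4, 5, 5, 6, 6]
step 2: w=[0.3206, 0.3206, 0.3206, 0.0126, 0.0126, 0.0065, 0.0065, 0.0001, 0.0001]  mean=1.2673  Neff=3.2396  idx=[0, 0, 0, 1, 1, 1, 2, 2, 2]

post_mean = 1.2673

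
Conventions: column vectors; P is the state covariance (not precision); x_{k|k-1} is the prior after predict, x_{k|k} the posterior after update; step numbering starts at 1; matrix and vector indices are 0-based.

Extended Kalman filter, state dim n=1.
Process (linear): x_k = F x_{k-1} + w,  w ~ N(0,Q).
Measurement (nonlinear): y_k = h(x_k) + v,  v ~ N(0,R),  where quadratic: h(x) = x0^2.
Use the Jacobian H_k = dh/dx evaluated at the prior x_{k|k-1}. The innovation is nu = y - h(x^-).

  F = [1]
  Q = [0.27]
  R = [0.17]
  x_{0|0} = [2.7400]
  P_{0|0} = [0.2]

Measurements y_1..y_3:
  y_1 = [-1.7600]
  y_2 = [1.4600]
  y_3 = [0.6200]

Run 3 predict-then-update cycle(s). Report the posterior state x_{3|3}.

step 1: x^-=[2.7400]  P^-=[0.4700]  H_jac=[5.4800]  S=[14.2843]  K=[0.1803]  nu=[-9.2676]  x^+=[1.0690]  P^+=[0.0056]
step 2: x^-=[1.0690]  P^-=[0.2756]  H_jac=[2.1379]  S=[1.4297]  K=[0.4121]  nu=[0.3173]  x^+=[1.1997]  P^+=[0.0328]
step 3: x^-=[1.1997]  P^-=[0.3028]  H_jac=[2.3995]  S=[1.9132]  K=[0.3797]  nu=[-0.8194]  x^+=[0.8886]  P^+=[0.0269]

x_post = [0.8886]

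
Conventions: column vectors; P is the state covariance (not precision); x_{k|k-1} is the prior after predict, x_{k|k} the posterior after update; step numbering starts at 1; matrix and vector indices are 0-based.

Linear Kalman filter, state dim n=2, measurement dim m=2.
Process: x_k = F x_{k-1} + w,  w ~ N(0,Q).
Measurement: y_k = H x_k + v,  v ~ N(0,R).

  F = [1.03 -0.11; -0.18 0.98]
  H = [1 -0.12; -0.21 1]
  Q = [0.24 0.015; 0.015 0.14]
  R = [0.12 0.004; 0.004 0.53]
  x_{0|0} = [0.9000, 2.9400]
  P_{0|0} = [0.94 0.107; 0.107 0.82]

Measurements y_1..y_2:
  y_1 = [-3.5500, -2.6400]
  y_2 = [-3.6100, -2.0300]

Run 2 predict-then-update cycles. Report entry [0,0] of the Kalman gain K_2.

K[0,0] = 0.7430

step 1: x^-=[0.6036, 2.7192]  P^-=[1.2229 -0.1375; -0.1375 0.9202]  S=[1.3892 -0.5043; -0.5043 1.5619]  K=[0.9068 0.0403; 0.0477 0.6230]  nu=[-3.8273, -5.2324]  x^+=[-3.0778, -0.7232]  P^+=[0.1149 0.0491; 0.0491 0.3407]
step 2: x^-=[-3.0906, -0.1547]  P^-=[0.3549 0.0075; 0.0075 0.4536]  S=[0.4796 -0.1173; -0.1173 0.9961]  K=[0.7430 0.0202; 0.0135 0.4554]  nu=[-0.5380, -2.5243]  x^+=[-3.5412, -1.3115]  P^+=[0.0932 0.0332; 0.0332 0.2484]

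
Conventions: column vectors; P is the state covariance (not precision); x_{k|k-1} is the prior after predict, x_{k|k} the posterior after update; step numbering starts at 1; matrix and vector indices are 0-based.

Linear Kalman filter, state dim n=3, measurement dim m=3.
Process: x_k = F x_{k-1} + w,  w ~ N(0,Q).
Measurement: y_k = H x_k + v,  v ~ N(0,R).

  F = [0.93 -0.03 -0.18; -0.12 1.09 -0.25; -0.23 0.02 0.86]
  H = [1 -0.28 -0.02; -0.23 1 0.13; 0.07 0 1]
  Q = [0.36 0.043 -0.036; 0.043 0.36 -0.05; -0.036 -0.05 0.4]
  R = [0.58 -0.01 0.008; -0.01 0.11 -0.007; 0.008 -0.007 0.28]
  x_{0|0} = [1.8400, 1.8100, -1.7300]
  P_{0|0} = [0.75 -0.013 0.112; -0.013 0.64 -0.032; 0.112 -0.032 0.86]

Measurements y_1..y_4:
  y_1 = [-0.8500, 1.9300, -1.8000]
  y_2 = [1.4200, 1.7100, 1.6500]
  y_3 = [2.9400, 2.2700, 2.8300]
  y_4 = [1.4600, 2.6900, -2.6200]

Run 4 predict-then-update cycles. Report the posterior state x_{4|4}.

x_post = [2.2085, 3.1963, -1.5295]

step 1: x^-=[1.9683, 2.1846, -1.8748]  P^-=[1.0000 -0.0537 -0.2351; -0.0537 1.2125 -0.2319; -0.2351 -0.2319 1.0307]  S=[1.7124 -0.6579 -0.1114; -0.6579 1.3713 -0.0728; -0.1114 -0.0728 1.2827]  K=[0.6146 0.0619 -0.0718; 0.1195 0.9221 -0.1210; -0.0696 -0.0237 0.7833]  nu=[-2.2441, 0.4418, -0.0630]  x^+=[0.6209, 2.3315, -1.7785]  P^+=[0.3808 0.0943 -0.0423; 0.0943 0.1287 -0.0460; -0.0423 -0.0460 0.2219]
step 2: x^-=[0.8276, 2.9114, -1.6257]  P^-=[0.7051 0.1197 -0.1837; 0.1197 0.5302 -0.1492; -0.1837 -0.1492 0.5986]  S=[1.2655 -0.2110 -0.0986; -0.2110 0.6047 -0.0408; -0.0986 -0.0408 0.8563]  K=[0.5385 0.0721 -0.0914; 0.1093 0.8297 -0.1123; -0.0738 -0.0285 0.6741]  nu=[1.3751, -0.7997, 3.2177]  x^+=[1.2162, 2.0366, 0.4648]  P^+=[0.3340 0.0859 -0.0452; 0.0859 0.1162 -0.0424; -0.0452 -0.0424 0.1915]
step 3: x^-=[0.9863, 1.9578, 0.1608]  P^-=[0.6651 0.1154 -0.1717; 0.1154 0.5128 -0.1386; -0.1717 -0.1386 0.5750]  S=[1.2262 -0.2005 -0.0919; -0.2005 0.5888 -0.0356; -0.0919 -0.0356 0.8342]  K=[0.5238 0.0713 -0.0893; 0.1059 0.8246 -0.1097; -0.0721 -0.0257 0.6658]  nu=[2.5051, 0.5181, 2.6002]  x^+=[2.1031, 2.3652, 1.6981]  P^+=[0.3249 0.0837 -0.0441; 0.0837 0.1151 -0.0415; -0.0441 -0.0415 0.1891]
step 4: x^-=[1.5793, 1.9012, 1.0240]  P^-=[0.6569 0.1137 -0.1686; 0.1137 0.5113 -0.1370; -0.1686 -0.1370 0.5723]  S=[1.2187 -0.1996 -0.0896; -0.1996 0.5878 -0.0350; -0.0896 -0.0350 0.8320]  K=[0.5207 0.0708 -0.0882; 0.1051 0.8241 -0.1091; -0.0714 -0.0252 0.6650]  nu=[0.4335, 1.0189, -3.7545]  x^+=[2.2085, 3.1963, -1.5295]  P^+=[0.3230 0.0832 -0.0436; 0.0832 0.1149 -0.0413; -0.0436 -0.0413 0.1889]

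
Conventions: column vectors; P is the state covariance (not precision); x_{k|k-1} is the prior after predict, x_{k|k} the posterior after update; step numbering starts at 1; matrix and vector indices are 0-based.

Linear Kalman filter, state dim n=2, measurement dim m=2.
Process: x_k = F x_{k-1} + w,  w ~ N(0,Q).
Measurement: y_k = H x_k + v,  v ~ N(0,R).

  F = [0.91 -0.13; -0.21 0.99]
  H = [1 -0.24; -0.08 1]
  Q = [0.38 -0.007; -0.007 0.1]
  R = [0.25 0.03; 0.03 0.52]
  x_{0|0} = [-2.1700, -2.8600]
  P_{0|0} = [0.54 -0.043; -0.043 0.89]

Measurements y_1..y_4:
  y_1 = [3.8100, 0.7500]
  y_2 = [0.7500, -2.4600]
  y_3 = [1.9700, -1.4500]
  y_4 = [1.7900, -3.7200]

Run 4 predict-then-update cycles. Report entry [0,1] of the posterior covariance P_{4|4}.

step 1: x^-=[-1.6029, -2.3757]  P^-=[0.8524 -0.2646; -0.2646 1.0140]  S=[1.2878 -0.5513; -0.5513 1.5818]  K=[0.7300 0.0440; -0.1344 0.6076]  nu=[4.8427, 2.9975]  x^+=[2.0644, -1.2052]  P^+=[0.1984 0.0607; 0.0607 0.3168]
step 2: x^-=[2.0353, -1.6267]  P^-=[0.5353 -0.0294; -0.0294 0.3940]  S=[0.8221 -0.1373; -0.1373 0.9221]  K=[0.6631 0.0205; -0.0810 0.4178]  nu=[-1.6757, -0.6705]  x^+=[0.9104, -1.7711]  P^+=[0.1771 0.0447; 0.0447 0.2184]
step 3: x^-=[1.0587, -1.9446]  P^-=[0.5198 -0.0275; -0.0275 0.3033]  S=[0.8004 -0.1124; -0.1124 0.8310]  K=[0.6584 0.0059; -0.0751 0.3574]  nu=[0.4446, 0.5793]  x^+=[1.3549, -1.7709]  P^+=[0.1736 0.0367; 0.0367 0.1866]
step 4: x^-=[1.4632, -2.0377]  P^-=[0.5182 -0.0301; -0.0301 0.2752]  S=[0.7985 -0.1082; -0.1082 0.8034]  K=[0.6580 -0.0005; -0.0750 0.3355]  nu=[-0.1622, -1.5652]  x^+=[1.3572, -2.5507]  P^+=[0.1725 0.0333; 0.0333 0.1749]

P_post[0,1] = 0.0333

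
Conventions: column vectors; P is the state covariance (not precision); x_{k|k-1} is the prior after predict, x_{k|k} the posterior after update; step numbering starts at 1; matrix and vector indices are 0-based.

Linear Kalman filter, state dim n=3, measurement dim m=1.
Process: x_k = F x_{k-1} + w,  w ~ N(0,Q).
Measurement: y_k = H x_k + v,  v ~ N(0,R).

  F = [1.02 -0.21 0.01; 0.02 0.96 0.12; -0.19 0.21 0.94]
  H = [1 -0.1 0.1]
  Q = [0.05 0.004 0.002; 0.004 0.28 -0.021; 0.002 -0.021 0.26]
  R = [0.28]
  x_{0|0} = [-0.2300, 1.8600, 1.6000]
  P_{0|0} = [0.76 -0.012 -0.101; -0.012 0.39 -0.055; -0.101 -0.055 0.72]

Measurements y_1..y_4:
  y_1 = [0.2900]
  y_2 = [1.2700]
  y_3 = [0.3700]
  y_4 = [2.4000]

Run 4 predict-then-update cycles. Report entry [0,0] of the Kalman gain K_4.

K[0,0] = 0.4737

step 1: x^-=[-0.6092, 1.9730, 1.9383]  P^-=[0.8613 -0.0815 -0.2447; -0.0815 0.6365 0.0875; -0.2447 0.0875 0.9561]  S=[1.1228]  K=[0.7525; -0.1215; -0.1405]  nu=[0.9027]  x^+=[0.0701, 1.8634, 1.8114]  P^+=[0.2254 0.0212 -0.1259; 0.0212 0.6199 0.0683; -0.1259 0.0683 0.9340]
step 2: x^-=[-0.3017, 2.0076, 2.0807]  P^-=[0.3000 -0.1111 -0.1887; -0.1111 0.8808 0.2686; -0.1887 0.2686 1.1910]  S=[0.5799]  K=[0.5040; -0.2972; -0.1663]  nu=[1.5644]  x^+=[0.4868, 1.5426, 1.8205]  P^+=[0.1527 -0.0243 -0.1401; -0.0243 0.8296 0.2399; -0.1401 0.2399 1.1749]
step 3: x^-=[0.1908, 1.7091, 1.9427]  P^-=[0.2521 -0.2033 -0.2402; -0.2033 1.1152 0.5056; -0.2402 0.5056 1.4870]  S=[0.5406]  K=[0.4595; -0.4888; -0.2628]  nu=[0.1558]  x^+=[0.2624, 1.6329, 1.9018]  P^+=[0.1380 -0.0819 -0.1749; -0.0819 0.9860 0.4362; -0.1749 0.4362 1.4496]
step 4: x^-=[-0.0562, 1.8011, 2.0807]  P^-=[0.2668 -0.2983 -0.3280; -0.2983 1.3062 0.7607; -0.3280 0.7607 1.8306]  S=[0.5571]  K=[0.4737; -0.6334; -0.3967]  nu=[2.4283]  x^+=[1.0940, 0.2630, 1.1175]  P^+=[0.1418 -0.1312 -0.2233; -0.1312 1.0827 0.6207; -0.2233 0.6207 1.7429]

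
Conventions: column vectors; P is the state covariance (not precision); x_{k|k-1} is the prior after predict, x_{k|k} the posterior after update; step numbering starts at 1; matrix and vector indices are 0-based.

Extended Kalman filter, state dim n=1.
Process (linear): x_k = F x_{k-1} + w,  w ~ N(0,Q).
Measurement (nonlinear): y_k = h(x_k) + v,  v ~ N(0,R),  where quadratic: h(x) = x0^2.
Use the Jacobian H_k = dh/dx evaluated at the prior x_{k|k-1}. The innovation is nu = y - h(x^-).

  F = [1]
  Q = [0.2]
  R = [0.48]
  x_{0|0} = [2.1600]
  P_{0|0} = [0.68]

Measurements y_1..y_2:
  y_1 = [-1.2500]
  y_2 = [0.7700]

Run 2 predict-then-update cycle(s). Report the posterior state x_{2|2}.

step 1: x^-=[2.1600]  P^-=[0.8800]  H_jac=[4.3200]  S=[16.9029]  K=[0.2249]  nu=[-5.9156]  x^+=[0.8295]  P^+=[0.0250]
step 2: x^-=[0.8295]  P^-=[0.2250]  H_jac=[1.6591]  S=[1.0993]  K=[0.3396]  nu=[0.0819]  x^+=[0.8573]  P^+=[0.0982]

x_post = [0.8573]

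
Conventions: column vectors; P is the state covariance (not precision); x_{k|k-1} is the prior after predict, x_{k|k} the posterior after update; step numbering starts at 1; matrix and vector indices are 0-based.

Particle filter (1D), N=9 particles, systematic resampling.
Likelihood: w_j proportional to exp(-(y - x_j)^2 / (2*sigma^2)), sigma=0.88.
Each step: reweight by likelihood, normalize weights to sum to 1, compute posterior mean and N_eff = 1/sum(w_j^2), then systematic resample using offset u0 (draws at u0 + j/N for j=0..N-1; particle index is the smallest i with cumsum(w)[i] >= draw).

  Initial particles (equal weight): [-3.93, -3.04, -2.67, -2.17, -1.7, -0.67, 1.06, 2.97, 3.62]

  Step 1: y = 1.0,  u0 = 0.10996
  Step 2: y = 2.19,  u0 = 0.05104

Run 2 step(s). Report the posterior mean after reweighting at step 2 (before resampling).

post_mean = 1.2620

step 1: w=[0.0000, 0.0000, 0.0001, 0.0012, 0.0071, 0.1304, 0.7874, 0.0644, 0.0094]  mean=0.9574  Neff=1.5595  idx=[5, 6, 6, 6, 6, 6, 6, 6, 8]
step 2: w=[0.0015, 0.1312, 0.1312, 0.1312, 0.1312, 0.1312, 0.1312, 0.1312, 0.0799]  mean=1.2620  Neff=7.8787  idx=[1, 2, 3, 3, 4, 5, 6, 7, 8]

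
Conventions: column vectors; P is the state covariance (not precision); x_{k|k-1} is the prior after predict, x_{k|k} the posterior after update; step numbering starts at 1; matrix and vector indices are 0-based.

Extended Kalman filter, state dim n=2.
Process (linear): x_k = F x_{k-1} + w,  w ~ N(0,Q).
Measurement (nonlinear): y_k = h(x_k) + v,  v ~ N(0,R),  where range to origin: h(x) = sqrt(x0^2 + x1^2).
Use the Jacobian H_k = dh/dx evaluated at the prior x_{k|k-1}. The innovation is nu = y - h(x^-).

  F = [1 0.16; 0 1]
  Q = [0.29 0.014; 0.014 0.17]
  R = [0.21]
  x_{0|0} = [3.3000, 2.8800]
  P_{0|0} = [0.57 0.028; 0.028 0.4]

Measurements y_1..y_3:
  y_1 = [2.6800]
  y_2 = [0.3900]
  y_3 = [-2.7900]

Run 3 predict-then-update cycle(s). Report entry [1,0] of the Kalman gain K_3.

K[1,0] = 0.4366

step 1: x^-=[3.7608, 2.8800]  P^-=[0.8792 0.1060; 0.1060 0.5700]  H_jac=[0.7939 0.6080]  S=[1.0772]  K=[0.7078; 0.3998]  nu=[-2.0569]  x^+=[2.3049, 2.0576]  P^+=[0.3395 -0.1989; -0.1989 0.3978]
step 2: x^-=[2.6341, 2.0576]  P^-=[0.5761 -0.1212; -0.1212 0.5678]  H_jac=[0.7881 0.6156]  S=[0.6653]  K=[0.5702; 0.3818]  nu=[-2.9525]  x^+=[0.9506, 0.9304]  P^+=[0.3598 -0.2660; -0.2660 0.4708]
step 3: x^-=[1.0995, 0.9304]  P^-=[0.5767 -0.1767; -0.1767 0.6408]  H_jac=[0.7634 0.6460]  S=[0.6392]  K=[0.5101; 0.4366]  nu=[-4.2304]  x^+=[-1.0585, -0.9165]  P^+=[0.4103 -0.3191; -0.3191 0.5190]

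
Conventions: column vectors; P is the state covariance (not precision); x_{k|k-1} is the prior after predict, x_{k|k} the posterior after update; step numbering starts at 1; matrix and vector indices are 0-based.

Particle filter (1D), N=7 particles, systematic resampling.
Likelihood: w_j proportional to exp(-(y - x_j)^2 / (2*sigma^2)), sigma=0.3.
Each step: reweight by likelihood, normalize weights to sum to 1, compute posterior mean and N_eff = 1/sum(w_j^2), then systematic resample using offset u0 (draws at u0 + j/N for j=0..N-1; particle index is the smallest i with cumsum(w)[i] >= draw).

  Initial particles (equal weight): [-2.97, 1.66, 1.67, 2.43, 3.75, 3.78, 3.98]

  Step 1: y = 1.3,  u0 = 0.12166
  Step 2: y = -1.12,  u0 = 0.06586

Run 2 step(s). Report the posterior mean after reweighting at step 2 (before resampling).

step 1: w=[0.0000, 0.5097, 0.4894, 0.0009, 0.0000, 0.0000, 0.0000]  mean=1.6656  Neff=2.0027  idx=[1, 1, 1, 2, 2, 2, 2]
step 2: w=[0.1685, 0.1685, 0.1685, 0.1236, 0.1236, 0.1236, 0.1236]  mean=1.6649  Neff=6.8351  idx=[0, 1, 2, 2, 4, 5, 6]

post_mean = 1.6649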